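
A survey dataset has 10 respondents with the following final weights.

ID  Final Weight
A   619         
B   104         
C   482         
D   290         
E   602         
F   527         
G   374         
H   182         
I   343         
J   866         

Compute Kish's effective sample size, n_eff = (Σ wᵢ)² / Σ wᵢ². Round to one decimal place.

8.1

Σ wᵢ = 619 + 104 + 482 + 290 + 602 + 527 + 374 + 182 + 343 + 866 = 4389
Σ wᵢ² = 383161 + 10816 + 232324 + 84100 + 362404 + 277729 + 139876 + 33124 + 117649 + 749956 = 2391139
n_eff = 4389² / 2391139 = 19263321 / 2391139 = 8.0561276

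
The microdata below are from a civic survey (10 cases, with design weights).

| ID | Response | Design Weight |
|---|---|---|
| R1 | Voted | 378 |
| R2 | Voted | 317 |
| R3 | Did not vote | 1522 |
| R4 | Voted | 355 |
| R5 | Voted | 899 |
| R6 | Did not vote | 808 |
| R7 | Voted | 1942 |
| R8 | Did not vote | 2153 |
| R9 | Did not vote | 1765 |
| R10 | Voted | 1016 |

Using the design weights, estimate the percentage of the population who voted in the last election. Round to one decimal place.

Sum of weights for 'Voted' = 378 + 317 + 355 + 899 + 1942 + 1016 = 4907
Total weight = 11155
Weighted proportion = 4907 / 11155 = 0.43989242 → 43.989242%

44.0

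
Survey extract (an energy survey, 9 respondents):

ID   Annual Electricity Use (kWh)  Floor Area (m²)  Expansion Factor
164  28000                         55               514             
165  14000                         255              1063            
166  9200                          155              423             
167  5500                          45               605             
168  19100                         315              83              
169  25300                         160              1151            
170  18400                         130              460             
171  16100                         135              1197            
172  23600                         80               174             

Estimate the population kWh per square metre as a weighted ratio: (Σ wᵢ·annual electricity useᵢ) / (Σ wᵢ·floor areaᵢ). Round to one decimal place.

Σ wᵢ·y = 28000×514 + 14000×1063 + 9200×423 + 5500×605 + 19100×83 + 25300×1151 + 18400×460 + 16100×1197 + 23600×174
  = 14392000 + 14882000 + 3891600 + 3327500 + 1585300 + 29120300 + 8464000 + 19271700 + 4106400 = 99040800
Σ wᵢ·x = 837745
Ratio = 99040800 / 837745 = 118.22309

118.2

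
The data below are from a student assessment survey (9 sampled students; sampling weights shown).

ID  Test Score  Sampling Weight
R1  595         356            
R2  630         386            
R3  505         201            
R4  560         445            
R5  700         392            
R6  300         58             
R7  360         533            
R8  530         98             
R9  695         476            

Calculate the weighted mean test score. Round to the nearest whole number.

568

Weighted sum = 595×356 + 630×386 + 505×201 + 560×445 + 700×392 + 300×58 + 360×533 + 530×98 + 695×476
  = 1672145
Sum of weights = 2945
Weighted mean = 1672145 / 2945 = 567.79117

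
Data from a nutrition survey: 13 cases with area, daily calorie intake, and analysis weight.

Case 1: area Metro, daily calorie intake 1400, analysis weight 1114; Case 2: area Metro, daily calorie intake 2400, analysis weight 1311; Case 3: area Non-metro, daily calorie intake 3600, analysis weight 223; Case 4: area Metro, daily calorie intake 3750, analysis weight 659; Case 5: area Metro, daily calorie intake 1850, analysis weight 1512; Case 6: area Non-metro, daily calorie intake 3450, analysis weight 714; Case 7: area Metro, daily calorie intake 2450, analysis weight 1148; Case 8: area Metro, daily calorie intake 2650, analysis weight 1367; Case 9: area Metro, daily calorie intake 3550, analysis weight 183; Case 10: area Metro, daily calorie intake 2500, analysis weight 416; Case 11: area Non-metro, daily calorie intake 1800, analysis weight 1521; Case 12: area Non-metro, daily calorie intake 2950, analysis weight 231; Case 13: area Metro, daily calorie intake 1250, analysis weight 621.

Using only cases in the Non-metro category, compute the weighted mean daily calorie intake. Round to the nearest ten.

2490

Non-metro rows: 3, 6, 11, 12
Weighted sum = 3600×223 + 3450×714 + 1800×1521 + 2950×231
  = 802800 + 2463300 + 2737800 + 681450 = 6685350
Sum of weights = 223 + 714 + 1521 + 231 = 2689
Weighted mean = 6685350 / 2689 = 2486.1845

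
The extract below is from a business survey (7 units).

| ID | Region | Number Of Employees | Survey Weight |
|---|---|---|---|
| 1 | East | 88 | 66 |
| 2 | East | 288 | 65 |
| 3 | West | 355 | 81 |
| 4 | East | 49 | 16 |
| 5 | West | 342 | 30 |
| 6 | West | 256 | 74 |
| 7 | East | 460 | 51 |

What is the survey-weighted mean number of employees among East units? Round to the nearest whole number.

East rows: 1, 2, 4, 7
Weighted sum = 88×66 + 288×65 + 49×16 + 460×51
  = 5808 + 18720 + 784 + 23460 = 48772
Sum of weights = 66 + 65 + 16 + 51 = 198
Weighted mean = 48772 / 198 = 246.32323

246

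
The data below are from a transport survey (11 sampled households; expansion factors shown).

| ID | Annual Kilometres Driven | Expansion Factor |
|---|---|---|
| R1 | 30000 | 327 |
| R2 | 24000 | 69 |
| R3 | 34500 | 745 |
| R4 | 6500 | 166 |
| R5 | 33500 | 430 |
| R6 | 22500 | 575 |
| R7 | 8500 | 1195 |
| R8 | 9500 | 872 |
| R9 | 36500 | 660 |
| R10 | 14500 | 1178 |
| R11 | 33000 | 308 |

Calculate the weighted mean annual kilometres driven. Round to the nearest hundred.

20700

Weighted sum = 30000×327 + 24000×69 + 34500×745 + 6500×166 + 33500×430 + 22500×575 + 8500×1195 + 9500×872 + 36500×660 + 14500×1178 + 33000×308
  = 135366500
Sum of weights = 327 + 69 + 745 + 166 + 430 + 575 + 1195 + 872 + 660 + 1178 + 308 = 6525
Weighted mean = 135366500 / 6525 = 20745.824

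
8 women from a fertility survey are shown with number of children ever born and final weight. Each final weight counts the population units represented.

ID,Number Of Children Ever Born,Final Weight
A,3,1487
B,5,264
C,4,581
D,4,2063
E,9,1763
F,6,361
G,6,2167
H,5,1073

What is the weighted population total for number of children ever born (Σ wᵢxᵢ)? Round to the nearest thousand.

53000

Weighted total = 52757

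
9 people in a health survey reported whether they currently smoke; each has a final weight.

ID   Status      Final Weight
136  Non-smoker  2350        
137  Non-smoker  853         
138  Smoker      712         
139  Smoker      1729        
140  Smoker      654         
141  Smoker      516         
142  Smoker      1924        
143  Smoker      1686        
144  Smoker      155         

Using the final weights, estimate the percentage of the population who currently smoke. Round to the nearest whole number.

Sum of weights for 'Smoker' = 712 + 1729 + 654 + 516 + 1924 + 1686 + 155 = 7376
Total weight = 2350 + 853 + 712 + 1729 + 654 + 516 + 1924 + 1686 + 155 = 10579
Weighted proportion = 7376 / 10579 = 0.69723036 → 69.723036%

70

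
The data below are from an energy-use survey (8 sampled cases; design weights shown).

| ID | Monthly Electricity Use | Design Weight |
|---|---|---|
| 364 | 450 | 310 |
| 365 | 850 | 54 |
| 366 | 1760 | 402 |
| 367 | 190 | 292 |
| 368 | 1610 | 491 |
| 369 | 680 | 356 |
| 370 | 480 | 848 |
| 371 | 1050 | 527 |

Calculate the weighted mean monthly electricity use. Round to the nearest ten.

900

Weighted sum = 450×310 + 850×54 + 1760×402 + 190×292 + 1610×491 + 680×356 + 480×848 + 1050×527
  = 139500 + 45900 + 707520 + 55480 + 790510 + 242080 + 407040 + 553350 = 2941380
Sum of weights = 310 + 54 + 402 + 292 + 491 + 356 + 848 + 527 = 3280
Weighted mean = 2941380 / 3280 = 896.7622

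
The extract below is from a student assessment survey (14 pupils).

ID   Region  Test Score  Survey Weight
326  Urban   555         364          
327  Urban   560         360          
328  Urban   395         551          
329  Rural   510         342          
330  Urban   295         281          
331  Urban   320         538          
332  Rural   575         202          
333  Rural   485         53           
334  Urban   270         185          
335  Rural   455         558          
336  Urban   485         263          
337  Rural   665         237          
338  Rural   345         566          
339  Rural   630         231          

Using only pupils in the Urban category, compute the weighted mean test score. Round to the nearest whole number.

415

Urban rows: 326, 327, 328, 330, 331, 334, 336
Weighted sum = 555×364 + 560×360 + 395×551 + 295×281 + 320×538 + 270×185 + 485×263
  = 202020 + 201600 + 217645 + 82895 + 172160 + 49950 + 127555 = 1053825
Sum of weights = 364 + 360 + 551 + 281 + 538 + 185 + 263 = 2542
Weighted mean = 1053825 / 2542 = 414.5653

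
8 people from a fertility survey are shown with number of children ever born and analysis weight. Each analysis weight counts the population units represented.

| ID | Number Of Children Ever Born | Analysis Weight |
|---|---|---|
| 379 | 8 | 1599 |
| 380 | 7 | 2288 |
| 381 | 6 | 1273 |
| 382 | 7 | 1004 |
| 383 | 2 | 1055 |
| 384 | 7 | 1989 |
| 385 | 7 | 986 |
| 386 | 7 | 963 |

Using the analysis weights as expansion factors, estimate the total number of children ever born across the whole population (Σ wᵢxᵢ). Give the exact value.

Weighted total = 73150

73150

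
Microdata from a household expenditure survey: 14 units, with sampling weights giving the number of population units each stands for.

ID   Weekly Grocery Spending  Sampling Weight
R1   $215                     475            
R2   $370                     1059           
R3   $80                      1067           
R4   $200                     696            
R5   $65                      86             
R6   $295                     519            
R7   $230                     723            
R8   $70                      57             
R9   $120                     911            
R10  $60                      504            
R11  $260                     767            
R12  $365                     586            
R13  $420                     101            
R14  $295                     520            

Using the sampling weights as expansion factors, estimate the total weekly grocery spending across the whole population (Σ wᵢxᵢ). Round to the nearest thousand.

Weighted total = 1796180

1796000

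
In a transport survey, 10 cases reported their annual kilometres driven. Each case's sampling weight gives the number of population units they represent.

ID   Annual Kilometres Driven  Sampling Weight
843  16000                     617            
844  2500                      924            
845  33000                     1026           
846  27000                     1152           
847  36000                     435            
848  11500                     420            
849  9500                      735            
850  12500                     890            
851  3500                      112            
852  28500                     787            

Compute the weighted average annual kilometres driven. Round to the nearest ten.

19520

Weighted sum = 16000×617 + 2500×924 + 33000×1026 + 27000×1152 + 36000×435 + 11500×420 + 9500×735 + 12500×890 + 3500×112 + 28500×787
  = 9872000 + 2310000 + 33858000 + 31104000 + 15660000 + 4830000 + 6982500 + 11125000 + 392000 + 22429500 = 138563000
Sum of weights = 617 + 924 + 1026 + 1152 + 435 + 420 + 735 + 890 + 112 + 787 = 7098
Weighted mean = 138563000 / 7098 = 19521.414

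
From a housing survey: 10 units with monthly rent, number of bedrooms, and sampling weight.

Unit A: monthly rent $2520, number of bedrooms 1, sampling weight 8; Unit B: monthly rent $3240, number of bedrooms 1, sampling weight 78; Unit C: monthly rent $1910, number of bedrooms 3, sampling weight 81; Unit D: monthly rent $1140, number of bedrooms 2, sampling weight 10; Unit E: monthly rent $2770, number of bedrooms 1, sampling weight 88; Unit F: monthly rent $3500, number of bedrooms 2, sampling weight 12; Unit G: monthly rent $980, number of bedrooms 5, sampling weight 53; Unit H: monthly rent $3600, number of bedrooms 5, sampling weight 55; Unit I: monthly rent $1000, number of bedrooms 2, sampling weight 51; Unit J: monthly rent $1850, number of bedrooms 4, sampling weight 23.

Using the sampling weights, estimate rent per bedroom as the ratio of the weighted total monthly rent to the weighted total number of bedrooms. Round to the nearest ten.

890

Σ wᵢ·y = 2520×8 + 3240×78 + 1910×81 + 1140×10 + 2770×88 + 3500×12 + 980×53 + 3600×55 + 1000×51 + 1850×23
  = 1068240
Σ wᵢ·x = 1×8 + 1×78 + 3×81 + 2×10 + 1×88 + 2×12 + 5×53 + 5×55 + 2×51 + 4×23
  = 8 + 78 + 243 + 20 + 88 + 24 + 265 + 275 + 102 + 92 = 1195
Ratio = 1068240 / 1195 = 893.92469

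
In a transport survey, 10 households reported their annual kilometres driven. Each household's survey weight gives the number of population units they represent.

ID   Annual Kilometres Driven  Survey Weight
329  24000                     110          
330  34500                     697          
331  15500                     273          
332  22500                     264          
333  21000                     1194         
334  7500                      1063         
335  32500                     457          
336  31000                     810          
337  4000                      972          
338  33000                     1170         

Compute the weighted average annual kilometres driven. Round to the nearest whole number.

Weighted sum = 24000×110 + 34500×697 + 15500×273 + 22500×264 + 21000×1194 + 7500×1063 + 32500×457 + 31000×810 + 4000×972 + 33000×1170
  = 2640000 + 24046500 + 4231500 + 5940000 + 25074000 + 7972500 + 14852500 + 25110000 + 3888000 + 38610000 = 152365000
Sum of weights = 110 + 697 + 273 + 264 + 1194 + 1063 + 457 + 810 + 972 + 1170 = 7010
Weighted mean = 152365000 / 7010 = 21735.378

21735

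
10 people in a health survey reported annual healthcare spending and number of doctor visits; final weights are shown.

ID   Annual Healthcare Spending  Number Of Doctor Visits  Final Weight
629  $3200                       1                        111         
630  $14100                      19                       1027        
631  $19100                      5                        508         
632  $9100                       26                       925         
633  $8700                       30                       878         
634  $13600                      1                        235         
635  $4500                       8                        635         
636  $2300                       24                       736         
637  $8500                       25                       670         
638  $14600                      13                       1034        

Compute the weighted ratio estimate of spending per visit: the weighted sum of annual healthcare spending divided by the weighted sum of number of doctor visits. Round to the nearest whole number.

Σ wᵢ·y = 3200×111 + 14100×1027 + 19100×508 + 9100×925 + 8700×878 + 13600×235 + 4500×635 + 2300×736 + 8500×670 + 14600×1034
  = 69132500
Σ wᵢ·x = 1×111 + 19×1027 + 5×508 + 26×925 + 30×878 + 1×235 + 8×635 + 24×736 + 25×670 + 13×1034
  = 111 + 19513 + 2540 + 24050 + 26340 + 235 + 5080 + 17664 + 16750 + 13442 = 125725
Ratio = 69132500 / 125725 = 549.87075

550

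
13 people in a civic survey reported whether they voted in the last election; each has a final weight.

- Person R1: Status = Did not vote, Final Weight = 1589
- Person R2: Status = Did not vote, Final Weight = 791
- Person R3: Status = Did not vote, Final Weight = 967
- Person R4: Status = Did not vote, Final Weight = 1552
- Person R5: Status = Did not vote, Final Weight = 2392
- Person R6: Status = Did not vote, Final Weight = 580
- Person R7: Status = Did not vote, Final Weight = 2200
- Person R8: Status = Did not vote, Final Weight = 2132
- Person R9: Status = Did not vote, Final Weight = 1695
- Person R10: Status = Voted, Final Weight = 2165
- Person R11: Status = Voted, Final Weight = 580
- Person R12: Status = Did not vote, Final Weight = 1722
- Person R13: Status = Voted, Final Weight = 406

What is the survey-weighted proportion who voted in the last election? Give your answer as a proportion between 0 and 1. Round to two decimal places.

Sum of weights for 'Voted' = 2165 + 580 + 406 = 3151
Total weight = 18771
Weighted proportion = 3151 / 18771 = 0.16786532

0.17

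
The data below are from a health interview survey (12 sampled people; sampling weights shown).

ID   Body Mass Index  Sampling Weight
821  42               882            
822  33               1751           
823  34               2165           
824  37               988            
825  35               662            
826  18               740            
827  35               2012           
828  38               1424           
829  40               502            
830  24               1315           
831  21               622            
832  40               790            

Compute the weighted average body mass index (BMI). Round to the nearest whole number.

Weighted sum = 42×882 + 33×1751 + 34×2165 + 37×988 + 35×662 + 18×740 + 35×2012 + 38×1424 + 40×502 + 24×1315 + 21×622 + 40×790
  = 462317
Sum of weights = 882 + 1751 + 2165 + 988 + 662 + 740 + 2012 + 1424 + 502 + 1315 + 622 + 790 = 13853
Weighted mean = 462317 / 13853 = 33.37306

33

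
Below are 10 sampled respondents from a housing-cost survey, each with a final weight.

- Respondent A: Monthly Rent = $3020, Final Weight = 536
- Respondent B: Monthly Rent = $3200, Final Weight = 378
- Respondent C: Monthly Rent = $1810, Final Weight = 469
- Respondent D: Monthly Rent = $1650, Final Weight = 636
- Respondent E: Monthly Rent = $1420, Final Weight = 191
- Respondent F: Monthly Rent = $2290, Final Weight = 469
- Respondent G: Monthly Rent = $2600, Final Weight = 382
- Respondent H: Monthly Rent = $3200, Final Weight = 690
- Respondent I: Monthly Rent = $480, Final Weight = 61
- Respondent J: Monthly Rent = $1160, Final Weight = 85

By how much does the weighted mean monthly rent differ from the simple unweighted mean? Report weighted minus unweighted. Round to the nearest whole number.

Unweighted sum = 3020 + 3200 + 1810 + 1650 + 1420 + 2290 + 2600 + 3200 + 480 + 1160 = 20830
Unweighted mean = 20830 / 10 = 2083
Weighted sum = 3020×536 + 3200×378 + 1810×469 + 1650×636 + 1420×191 + 2290×469 + 2600×382 + 3200×690 + 480×61 + 1160×85
  = 9400920
Sum of weights = 536 + 378 + 469 + 636 + 191 + 469 + 382 + 690 + 61 + 85 = 3897
Weighted mean = 9400920 / 3897 = 2412.348
Difference (weighted minus unweighted) = 329.34796

329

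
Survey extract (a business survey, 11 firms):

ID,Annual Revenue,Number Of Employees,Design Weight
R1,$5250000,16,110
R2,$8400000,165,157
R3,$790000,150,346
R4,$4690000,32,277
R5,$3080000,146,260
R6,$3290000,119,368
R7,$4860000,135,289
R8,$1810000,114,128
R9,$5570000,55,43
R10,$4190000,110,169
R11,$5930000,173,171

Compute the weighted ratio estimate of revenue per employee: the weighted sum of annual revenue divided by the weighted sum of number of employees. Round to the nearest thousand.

33000

Σ wᵢ·y = 5250000×110 + 8400000×157 + 790000×346 + 4690000×277 + 3080000×260 + 3290000×368 + 4860000×289 + 1810000×128 + 5570000×43 + 4190000×169 + 5930000×171
  = 577500000 + 1318800000 + 273340000 + 1299130000 + 800800000 + 1210720000 + 1404540000 + 231680000 + 239510000 + 708110000 + 1014030000 = 9078160000
Σ wᵢ·x = 16×110 + 165×157 + 150×346 + 32×277 + 146×260 + 119×368 + 135×289 + 114×128 + 55×43 + 110×169 + 173×171
  = 1760 + 25905 + 51900 + 8864 + 37960 + 43792 + 39015 + 14592 + 2365 + 18590 + 29583 = 274326
Ratio = 9078160000 / 274326 = 33092.598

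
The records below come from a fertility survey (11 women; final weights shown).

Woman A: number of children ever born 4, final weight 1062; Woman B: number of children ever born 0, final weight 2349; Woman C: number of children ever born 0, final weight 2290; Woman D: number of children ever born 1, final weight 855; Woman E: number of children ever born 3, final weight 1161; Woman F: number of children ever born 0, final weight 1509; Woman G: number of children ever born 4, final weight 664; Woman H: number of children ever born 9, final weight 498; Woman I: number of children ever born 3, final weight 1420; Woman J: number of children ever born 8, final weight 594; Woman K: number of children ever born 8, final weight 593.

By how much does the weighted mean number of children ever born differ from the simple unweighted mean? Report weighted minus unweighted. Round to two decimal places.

Unweighted sum = 4 + 0 + 0 + 1 + 3 + 0 + 4 + 9 + 3 + 8 + 8 = 40
Unweighted mean = 40 / 11 = 3.6363636
Weighted sum = 4×1062 + 0×2349 + 0×2290 + 1×855 + 3×1161 + 0×1509 + 4×664 + 9×498 + 3×1420 + 8×594 + 8×593
  = 29480
Sum of weights = 1062 + 2349 + 2290 + 855 + 1161 + 1509 + 664 + 498 + 1420 + 594 + 593 = 12995
Weighted mean = 29480 / 12995 = 2.2685648
Difference (weighted minus unweighted) = -1.3677988

-1.37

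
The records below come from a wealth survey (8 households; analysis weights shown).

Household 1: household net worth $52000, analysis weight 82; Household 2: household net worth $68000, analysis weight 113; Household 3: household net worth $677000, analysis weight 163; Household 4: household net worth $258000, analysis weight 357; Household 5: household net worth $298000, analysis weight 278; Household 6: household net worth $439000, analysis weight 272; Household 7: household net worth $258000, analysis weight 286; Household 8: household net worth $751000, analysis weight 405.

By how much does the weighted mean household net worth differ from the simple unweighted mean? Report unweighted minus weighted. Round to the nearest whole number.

Unweighted sum = 52000 + 68000 + 677000 + 258000 + 298000 + 439000 + 258000 + 751000 = 2801000
Unweighted mean = 2801000 / 8 = 350125
Weighted sum = 52000×82 + 68000×113 + 677000×163 + 258000×357 + 298000×278 + 439000×272 + 258000×286 + 751000×405
  = 4264000 + 7684000 + 110351000 + 92106000 + 82844000 + 119408000 + 73788000 + 304155000 = 794600000
Sum of weights = 82 + 113 + 163 + 357 + 278 + 272 + 286 + 405 = 1956
Weighted mean = 794600000 / 1956 = 406237.22
Difference (unweighted minus weighted) = -56112.219

-56112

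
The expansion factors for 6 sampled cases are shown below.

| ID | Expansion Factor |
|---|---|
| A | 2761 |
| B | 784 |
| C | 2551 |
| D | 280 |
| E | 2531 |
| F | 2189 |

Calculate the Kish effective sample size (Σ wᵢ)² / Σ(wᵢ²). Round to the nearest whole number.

5

Σ wᵢ = 2761 + 784 + 2551 + 280 + 2531 + 2189 = 11096
Σ wᵢ² = 7623121 + 614656 + 6507601 + 78400 + 6405961 + 4791721 = 26021460
n_eff = 11096² / 26021460 = 123121216 / 26021460 = 4.7315261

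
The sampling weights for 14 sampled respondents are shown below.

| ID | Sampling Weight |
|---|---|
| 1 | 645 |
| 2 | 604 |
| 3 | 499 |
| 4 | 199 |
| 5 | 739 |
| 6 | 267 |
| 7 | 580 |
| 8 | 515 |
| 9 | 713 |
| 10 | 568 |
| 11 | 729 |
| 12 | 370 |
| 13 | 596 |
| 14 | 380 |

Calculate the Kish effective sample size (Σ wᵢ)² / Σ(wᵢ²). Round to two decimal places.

12.79

Σ wᵢ = 7404
Σ wᵢ² = 4287428
n_eff = 7404² / 4287428 = 54819216 / 4287428 = 12.786038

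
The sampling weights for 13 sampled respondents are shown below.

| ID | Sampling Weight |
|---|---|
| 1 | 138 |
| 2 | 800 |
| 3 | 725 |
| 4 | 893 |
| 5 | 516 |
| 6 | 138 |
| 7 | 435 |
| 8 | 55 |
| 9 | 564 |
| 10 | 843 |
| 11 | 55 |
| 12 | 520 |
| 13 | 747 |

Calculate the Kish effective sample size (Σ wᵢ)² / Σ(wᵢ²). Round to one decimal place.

Σ wᵢ = 6429
Σ wᵢ² = 4319847
n_eff = 6429² / 4319847 = 41332041 / 4319847 = 9.5679409

9.6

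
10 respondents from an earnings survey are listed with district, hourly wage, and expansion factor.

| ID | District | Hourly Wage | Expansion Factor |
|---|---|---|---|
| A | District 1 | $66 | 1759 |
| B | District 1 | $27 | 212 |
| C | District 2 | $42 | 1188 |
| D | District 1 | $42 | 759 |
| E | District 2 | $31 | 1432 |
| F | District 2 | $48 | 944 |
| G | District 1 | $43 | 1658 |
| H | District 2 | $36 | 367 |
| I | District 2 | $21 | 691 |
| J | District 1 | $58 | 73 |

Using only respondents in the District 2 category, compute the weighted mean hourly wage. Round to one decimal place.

36.2

District 2 rows: C, E, F, H, I
Weighted sum = 42×1188 + 31×1432 + 48×944 + 36×367 + 21×691
  = 167323
Sum of weights = 1188 + 1432 + 944 + 367 + 691 = 4622
Weighted mean = 167323 / 4622 = 36.201428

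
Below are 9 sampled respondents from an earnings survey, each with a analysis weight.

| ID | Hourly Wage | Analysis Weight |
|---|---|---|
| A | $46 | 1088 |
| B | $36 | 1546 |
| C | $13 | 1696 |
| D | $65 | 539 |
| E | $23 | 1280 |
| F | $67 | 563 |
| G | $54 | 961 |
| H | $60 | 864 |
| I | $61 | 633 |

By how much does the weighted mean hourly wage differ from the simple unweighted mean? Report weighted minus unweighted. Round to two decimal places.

-6.62

Unweighted sum = 46 + 36 + 13 + 65 + 23 + 67 + 54 + 60 + 61 = 425
Unweighted mean = 425 / 9 = 47.222222
Weighted sum = 46×1088 + 36×1546 + 13×1696 + 65×539 + 23×1280 + 67×563 + 54×961 + 60×864 + 61×633
  = 372295
Sum of weights = 1088 + 1546 + 1696 + 539 + 1280 + 563 + 961 + 864 + 633 = 9170
Weighted mean = 372295 / 9170 = 40.599237
Difference (weighted minus unweighted) = -6.6229856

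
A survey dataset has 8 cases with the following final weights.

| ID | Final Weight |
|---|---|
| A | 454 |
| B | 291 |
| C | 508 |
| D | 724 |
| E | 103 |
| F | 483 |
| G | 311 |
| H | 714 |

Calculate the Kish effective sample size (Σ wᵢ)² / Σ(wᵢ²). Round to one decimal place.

Σ wᵢ = 3588
Σ wᵢ² = 206116 + 84681 + 258064 + 524176 + 10609 + 233289 + 96721 + 509796 = 1923452
n_eff = 3588² / 1923452 = 12873744 / 1923452 = 6.6930415

6.7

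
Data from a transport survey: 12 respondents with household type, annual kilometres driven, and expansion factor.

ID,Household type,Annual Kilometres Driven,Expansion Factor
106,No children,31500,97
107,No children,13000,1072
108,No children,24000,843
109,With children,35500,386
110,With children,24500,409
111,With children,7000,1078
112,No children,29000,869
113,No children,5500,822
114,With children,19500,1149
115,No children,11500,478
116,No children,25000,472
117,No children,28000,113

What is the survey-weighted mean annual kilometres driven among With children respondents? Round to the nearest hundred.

With children rows: 109, 110, 111, 114
Weighted sum = 35500×386 + 24500×409 + 7000×1078 + 19500×1149
  = 13703000 + 10020500 + 7546000 + 22405500 = 53675000
Sum of weights = 386 + 409 + 1078 + 1149 = 3022
Weighted mean = 53675000 / 3022 = 17761.416

17800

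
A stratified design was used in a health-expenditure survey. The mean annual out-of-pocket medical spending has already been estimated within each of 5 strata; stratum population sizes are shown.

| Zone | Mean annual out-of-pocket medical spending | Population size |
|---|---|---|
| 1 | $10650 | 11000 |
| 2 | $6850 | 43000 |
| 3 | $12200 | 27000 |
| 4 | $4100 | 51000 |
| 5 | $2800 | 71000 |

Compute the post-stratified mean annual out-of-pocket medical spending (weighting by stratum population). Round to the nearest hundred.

Σ Nₕ·x̄ₕ = 10650×11000 + 6850×43000 + 12200×27000 + 4100×51000 + 2800×71000
  = 117150000 + 294550000 + 329400000 + 209100000 + 198800000 = 1149000000
Σ Nₕ = 11000 + 43000 + 27000 + 51000 + 71000 = 203000
Overall mean = 1149000000 / 203000 = 5660.0985

5700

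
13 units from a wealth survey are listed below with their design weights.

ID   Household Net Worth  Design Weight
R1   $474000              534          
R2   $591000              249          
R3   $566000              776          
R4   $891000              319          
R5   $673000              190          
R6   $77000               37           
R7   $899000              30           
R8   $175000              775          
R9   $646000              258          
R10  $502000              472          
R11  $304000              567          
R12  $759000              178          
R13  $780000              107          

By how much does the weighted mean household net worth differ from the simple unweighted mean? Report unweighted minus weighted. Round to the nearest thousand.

72000

Unweighted sum = 7337000
Unweighted mean = 7337000 / 13 = 564384.62
Weighted sum = 2211576000
Sum of weights = 4492
Weighted mean = 2211576000 / 4492 = 492336.6
Difference (unweighted minus weighted) = 72048.017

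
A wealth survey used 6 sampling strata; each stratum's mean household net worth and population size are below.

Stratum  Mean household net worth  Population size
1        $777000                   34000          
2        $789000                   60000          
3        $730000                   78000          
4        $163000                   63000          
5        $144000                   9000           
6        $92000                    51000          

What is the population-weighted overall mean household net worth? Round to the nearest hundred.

498200

Σ Nₕ·x̄ₕ = 777000×34000 + 789000×60000 + 730000×78000 + 163000×63000 + 144000×9000 + 92000×51000
  = 26418000000 + 47340000000 + 56940000000 + 10269000000 + 1296000000 + 4692000000 = 146955000000
Σ Nₕ = 34000 + 60000 + 78000 + 63000 + 9000 + 51000 = 295000
Overall mean = 146955000000 / 295000 = 498152.54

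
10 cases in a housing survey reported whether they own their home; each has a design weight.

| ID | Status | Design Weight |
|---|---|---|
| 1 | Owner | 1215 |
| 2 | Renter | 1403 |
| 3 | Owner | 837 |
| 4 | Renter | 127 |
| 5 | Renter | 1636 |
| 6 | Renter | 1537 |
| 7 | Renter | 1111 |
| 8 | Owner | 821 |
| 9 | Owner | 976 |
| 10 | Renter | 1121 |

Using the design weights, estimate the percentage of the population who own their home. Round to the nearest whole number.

36

Sum of weights for 'Owner' = 1215 + 837 + 821 + 976 = 3849
Total weight = 1215 + 1403 + 837 + 127 + 1636 + 1537 + 1111 + 821 + 976 + 1121 = 10784
Weighted proportion = 3849 / 10784 = 0.35691766 → 35.691766%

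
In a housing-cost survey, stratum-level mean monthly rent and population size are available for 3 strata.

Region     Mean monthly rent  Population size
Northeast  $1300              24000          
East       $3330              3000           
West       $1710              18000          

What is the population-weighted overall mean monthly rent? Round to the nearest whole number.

Σ Nₕ·x̄ₕ = 71970000
Σ Nₕ = 45000
Overall mean = 71970000 / 45000 = 1599.3333

1599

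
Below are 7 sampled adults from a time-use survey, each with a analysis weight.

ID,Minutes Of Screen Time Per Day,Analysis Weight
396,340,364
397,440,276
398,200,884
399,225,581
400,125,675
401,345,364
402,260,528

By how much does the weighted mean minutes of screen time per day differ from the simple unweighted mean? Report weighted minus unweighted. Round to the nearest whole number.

-31

Unweighted sum = 340 + 440 + 200 + 225 + 125 + 345 + 260 = 1935
Unweighted mean = 1935 / 7 = 276.42857
Weighted sum = 340×364 + 440×276 + 200×884 + 225×581 + 125×675 + 345×364 + 260×528
  = 123760 + 121440 + 176800 + 130725 + 84375 + 125580 + 137280 = 899960
Sum of weights = 364 + 276 + 884 + 581 + 675 + 364 + 528 = 3672
Weighted mean = 899960 / 3672 = 245.08715
Difference (weighted minus unweighted) = -31.341425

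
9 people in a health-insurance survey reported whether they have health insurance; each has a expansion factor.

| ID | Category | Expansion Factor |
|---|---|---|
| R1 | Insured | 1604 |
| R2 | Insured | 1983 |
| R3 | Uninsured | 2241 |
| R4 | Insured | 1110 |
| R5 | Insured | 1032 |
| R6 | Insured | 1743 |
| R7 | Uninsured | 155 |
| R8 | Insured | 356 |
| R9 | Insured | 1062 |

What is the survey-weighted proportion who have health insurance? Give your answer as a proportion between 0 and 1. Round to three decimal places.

Sum of weights for 'Insured' = 1604 + 1983 + 1110 + 1032 + 1743 + 356 + 1062 = 8890
Total weight = 11286
Weighted proportion = 8890 / 11286 = 0.78770158

0.788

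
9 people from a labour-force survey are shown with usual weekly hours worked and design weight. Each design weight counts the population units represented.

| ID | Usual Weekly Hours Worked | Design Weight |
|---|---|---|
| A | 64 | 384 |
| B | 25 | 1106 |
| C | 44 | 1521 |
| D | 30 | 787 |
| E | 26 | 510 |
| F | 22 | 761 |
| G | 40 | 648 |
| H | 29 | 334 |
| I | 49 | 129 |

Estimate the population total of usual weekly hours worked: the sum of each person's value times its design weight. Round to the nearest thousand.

215000

Weighted total = 64×384 + 25×1106 + 44×1521 + 30×787 + 26×510 + 22×761 + 40×648 + 29×334 + 49×129
  = 24576 + 27650 + 66924 + 23610 + 13260 + 16742 + 25920 + 9686 + 6321 = 214689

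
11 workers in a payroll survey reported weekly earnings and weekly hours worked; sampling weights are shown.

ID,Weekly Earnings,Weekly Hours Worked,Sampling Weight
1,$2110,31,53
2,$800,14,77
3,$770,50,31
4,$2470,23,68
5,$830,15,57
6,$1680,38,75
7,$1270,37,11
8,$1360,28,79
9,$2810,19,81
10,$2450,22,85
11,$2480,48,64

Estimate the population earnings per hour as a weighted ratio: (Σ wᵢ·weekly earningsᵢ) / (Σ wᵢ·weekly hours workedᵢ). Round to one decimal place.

67.3

Σ wᵢ·y = 2110×53 + 800×77 + 770×31 + 2470×68 + 830×57 + 1680×75 + 1270×11 + 1360×79 + 2810×81 + 2450×85 + 2480×64
  = 111830 + 61600 + 23870 + 167960 + 47310 + 126000 + 13970 + 107440 + 227610 + 208250 + 158720 = 1254560
Σ wᵢ·x = 31×53 + 14×77 + 50×31 + 23×68 + 15×57 + 38×75 + 37×11 + 28×79 + 19×81 + 22×85 + 48×64
  = 1643 + 1078 + 1550 + 1564 + 855 + 2850 + 407 + 2212 + 1539 + 1870 + 3072 = 18640
Ratio = 1254560 / 18640 = 67.304721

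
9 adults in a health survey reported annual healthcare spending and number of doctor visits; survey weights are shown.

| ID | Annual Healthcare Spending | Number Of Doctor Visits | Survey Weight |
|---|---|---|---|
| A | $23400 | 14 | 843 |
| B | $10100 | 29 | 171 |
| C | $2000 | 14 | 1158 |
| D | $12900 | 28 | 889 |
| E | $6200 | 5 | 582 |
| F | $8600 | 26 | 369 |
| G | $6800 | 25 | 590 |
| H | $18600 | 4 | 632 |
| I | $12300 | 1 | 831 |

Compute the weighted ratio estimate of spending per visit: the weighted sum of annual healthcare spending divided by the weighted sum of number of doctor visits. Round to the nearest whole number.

769

Σ wᵢ·y = 23400×843 + 10100×171 + 2000×1158 + 12900×889 + 6200×582 + 8600×369 + 6800×590 + 18600×632 + 12300×831
  = 19726200 + 1727100 + 2316000 + 11468100 + 3608400 + 3173400 + 4012000 + 11755200 + 10221300 = 68007700
Σ wᵢ·x = 88478
Ratio = 68007700 / 88478 = 768.63966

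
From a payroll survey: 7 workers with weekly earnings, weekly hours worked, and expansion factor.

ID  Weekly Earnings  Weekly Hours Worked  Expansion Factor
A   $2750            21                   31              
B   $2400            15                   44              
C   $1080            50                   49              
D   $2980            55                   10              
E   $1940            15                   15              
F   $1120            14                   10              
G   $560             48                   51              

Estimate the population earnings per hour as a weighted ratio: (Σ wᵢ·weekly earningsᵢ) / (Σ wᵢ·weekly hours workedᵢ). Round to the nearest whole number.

48

Σ wᵢ·y = 2750×31 + 2400×44 + 1080×49 + 2980×10 + 1940×15 + 1120×10 + 560×51
  = 85250 + 105600 + 52920 + 29800 + 29100 + 11200 + 28560 = 342430
Σ wᵢ·x = 21×31 + 15×44 + 50×49 + 55×10 + 15×15 + 14×10 + 48×51
  = 651 + 660 + 2450 + 550 + 225 + 140 + 2448 = 7124
Ratio = 342430 / 7124 = 48.067097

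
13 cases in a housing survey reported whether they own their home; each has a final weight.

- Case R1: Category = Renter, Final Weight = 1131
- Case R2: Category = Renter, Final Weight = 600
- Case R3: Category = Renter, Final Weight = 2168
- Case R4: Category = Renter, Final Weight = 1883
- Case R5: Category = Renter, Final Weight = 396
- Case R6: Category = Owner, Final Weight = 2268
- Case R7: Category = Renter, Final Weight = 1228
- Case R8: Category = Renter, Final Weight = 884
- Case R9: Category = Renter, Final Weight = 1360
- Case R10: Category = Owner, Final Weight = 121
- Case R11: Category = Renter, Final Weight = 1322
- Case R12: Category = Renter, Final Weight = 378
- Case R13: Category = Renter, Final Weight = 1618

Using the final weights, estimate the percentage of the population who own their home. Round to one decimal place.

15.6

Sum of weights for 'Owner' = 2268 + 121 = 2389
Total weight = 15357
Weighted proportion = 2389 / 15357 = 0.15556424 → 15.556424%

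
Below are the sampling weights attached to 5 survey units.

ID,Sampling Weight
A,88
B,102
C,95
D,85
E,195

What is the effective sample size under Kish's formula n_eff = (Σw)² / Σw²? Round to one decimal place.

Σ wᵢ = 88 + 102 + 95 + 85 + 195 = 565
Σ wᵢ² = 7744 + 10404 + 9025 + 7225 + 38025 = 72423
n_eff = 565² / 72423 = 319225 / 72423 = 4.4077848

4.4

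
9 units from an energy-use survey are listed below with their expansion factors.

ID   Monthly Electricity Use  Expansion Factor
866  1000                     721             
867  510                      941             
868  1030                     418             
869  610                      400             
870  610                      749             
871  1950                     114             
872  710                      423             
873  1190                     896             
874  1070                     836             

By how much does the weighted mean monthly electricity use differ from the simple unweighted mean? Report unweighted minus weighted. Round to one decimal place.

88.5

Unweighted sum = 1000 + 510 + 1030 + 610 + 610 + 1950 + 710 + 1190 + 1070 = 8680
Unweighted mean = 8680 / 9 = 964.44444
Weighted sum = 4815730
Sum of weights = 721 + 941 + 418 + 400 + 749 + 114 + 423 + 896 + 836 = 5498
Weighted mean = 4815730 / 5498 = 875.90578
Difference (unweighted minus weighted) = 88.538661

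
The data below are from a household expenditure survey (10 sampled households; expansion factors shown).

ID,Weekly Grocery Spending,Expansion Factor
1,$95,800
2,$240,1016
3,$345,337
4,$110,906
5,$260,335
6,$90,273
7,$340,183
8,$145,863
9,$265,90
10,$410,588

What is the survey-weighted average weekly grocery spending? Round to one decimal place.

204.0

Weighted sum = 95×800 + 240×1016 + 345×337 + 110×906 + 260×335 + 90×273 + 340×183 + 145×863 + 265×90 + 410×588
  = 76000 + 243840 + 116265 + 99660 + 87100 + 24570 + 62220 + 125135 + 23850 + 241080 = 1099720
Sum of weights = 800 + 1016 + 337 + 906 + 335 + 273 + 183 + 863 + 90 + 588 = 5391
Weighted mean = 1099720 / 5391 = 203.99184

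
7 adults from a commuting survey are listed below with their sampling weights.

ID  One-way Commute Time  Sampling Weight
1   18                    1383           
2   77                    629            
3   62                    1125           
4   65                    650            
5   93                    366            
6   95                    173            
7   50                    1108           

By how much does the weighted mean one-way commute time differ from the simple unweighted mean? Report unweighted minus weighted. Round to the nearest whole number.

Unweighted sum = 18 + 77 + 62 + 65 + 93 + 95 + 50 = 460
Unweighted mean = 460 / 7 = 65.714286
Weighted sum = 18×1383 + 77×629 + 62×1125 + 65×650 + 93×366 + 95×173 + 50×1108
  = 24894 + 48433 + 69750 + 42250 + 34038 + 16435 + 55400 = 291200
Sum of weights = 5434
Weighted mean = 291200 / 5434 = 53.588517
Difference (unweighted minus weighted) = 12.125769

12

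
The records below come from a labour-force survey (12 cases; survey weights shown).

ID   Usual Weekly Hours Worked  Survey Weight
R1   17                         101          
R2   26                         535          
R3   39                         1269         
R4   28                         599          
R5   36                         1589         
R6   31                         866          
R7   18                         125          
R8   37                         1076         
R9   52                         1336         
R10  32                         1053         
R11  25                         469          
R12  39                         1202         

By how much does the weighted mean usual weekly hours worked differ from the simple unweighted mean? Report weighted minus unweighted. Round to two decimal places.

4.51

Unweighted sum = 17 + 26 + 39 + 28 + 36 + 31 + 18 + 37 + 52 + 32 + 25 + 39 = 380
Unweighted mean = 380 / 12 = 31.666667
Weighted sum = 17×101 + 26×535 + 39×1269 + 28×599 + 36×1589 + 31×866 + 18×125 + 37×1076 + 52×1336 + 32×1053 + 25×469 + 39×1202
  = 369773
Sum of weights = 101 + 535 + 1269 + 599 + 1589 + 866 + 125 + 1076 + 1336 + 1053 + 469 + 1202 = 10220
Weighted mean = 369773 / 10220 = 36.181311
Difference (weighted minus unweighted) = 4.5146445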